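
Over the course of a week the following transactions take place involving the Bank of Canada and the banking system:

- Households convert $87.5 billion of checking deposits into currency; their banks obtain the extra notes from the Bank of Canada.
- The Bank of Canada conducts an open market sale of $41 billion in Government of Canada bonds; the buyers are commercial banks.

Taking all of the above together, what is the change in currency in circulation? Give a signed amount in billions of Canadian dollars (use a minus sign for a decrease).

Bank of Canada balance sheet:
  Assets:      Securities −$41B
  Liabilities: Bank reserves −$128.5B, Currency in circulation +$87.5B
Commercial banking system:
  Assets:      Reserves at CB −$128.5B, Securities +$41B
  Liabilities: Checkable deposits −$87.5B
So the change in currency in circulation is +$87.5 billion.

+$87.5 billion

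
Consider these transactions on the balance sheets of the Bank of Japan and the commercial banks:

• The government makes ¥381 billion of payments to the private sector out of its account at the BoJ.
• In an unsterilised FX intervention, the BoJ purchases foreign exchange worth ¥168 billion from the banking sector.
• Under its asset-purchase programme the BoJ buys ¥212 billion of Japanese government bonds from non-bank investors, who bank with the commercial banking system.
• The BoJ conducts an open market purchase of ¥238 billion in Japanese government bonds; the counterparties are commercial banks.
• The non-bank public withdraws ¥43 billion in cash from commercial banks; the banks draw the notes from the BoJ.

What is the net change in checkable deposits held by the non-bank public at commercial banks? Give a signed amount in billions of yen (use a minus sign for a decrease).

BoJ balance sheet:
  Assets:      Securities +¥450B, Foreign assets +¥168B
  Liabilities: Bank reserves +¥956B, Currency in circulation +¥43B, Government deposits −¥381B
Commercial banking system:
  Assets:      Reserves at CB +¥956B, Securities −¥238B, Foreign assets −¥168B
  Liabilities: Checkable deposits +¥550B
So the change in checkable deposits held by the non-bank public at commercial banks is +¥550 billion.

+¥550 billion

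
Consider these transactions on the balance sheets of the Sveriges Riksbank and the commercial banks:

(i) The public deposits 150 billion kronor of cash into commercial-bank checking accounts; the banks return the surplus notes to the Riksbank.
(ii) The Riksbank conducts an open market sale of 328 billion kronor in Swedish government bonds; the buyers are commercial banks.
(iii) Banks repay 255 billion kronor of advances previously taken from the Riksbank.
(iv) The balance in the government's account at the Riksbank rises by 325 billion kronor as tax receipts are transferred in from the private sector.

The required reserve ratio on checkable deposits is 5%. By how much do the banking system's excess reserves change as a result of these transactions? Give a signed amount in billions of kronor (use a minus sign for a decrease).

-749.25 billion

Currency deposit 150 billion kronor: reserves +150B, deposits +150B.
OMO sale (to banks) 328 billion kronor: reserves −328B, deposits 0.
Discount-window repayment 255 billion kronor: reserves −255B, deposits 0.
Government account inflow 325 billion kronor: reserves −325B, deposits −325B.
Totals: Δreserves = −758B, Δdeposits = −175B.
Δrequired reserves = 5% × −175B = −8.75B.
Δexcess reserves = Δreserves − Δrequired = −758B − (−8.75B) = -749.25 billion.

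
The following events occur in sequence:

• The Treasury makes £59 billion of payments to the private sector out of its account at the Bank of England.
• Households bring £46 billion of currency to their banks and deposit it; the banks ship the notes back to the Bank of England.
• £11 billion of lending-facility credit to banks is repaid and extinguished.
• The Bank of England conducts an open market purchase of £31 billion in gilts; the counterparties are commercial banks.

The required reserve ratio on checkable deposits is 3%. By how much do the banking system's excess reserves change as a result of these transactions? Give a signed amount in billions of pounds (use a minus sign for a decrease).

Government spending £59 billion: reserves +£59B, deposits +£59B.
Currency deposit £46 billion: reserves +£46B, deposits +£46B.
Discount-window repayment £11 billion: reserves −£11B, deposits 0.
OMO purchase (from banks) £31 billion: reserves +£31B, deposits 0.
Totals: Δreserves = +£125B, Δdeposits = +£105B.
Δrequired reserves = 3% × +£105B = +£3.15B.
Δexcess reserves = Δreserves − Δrequired = +£125B − (+£3.15B) = +£121.85 billion.

+£121.85 billion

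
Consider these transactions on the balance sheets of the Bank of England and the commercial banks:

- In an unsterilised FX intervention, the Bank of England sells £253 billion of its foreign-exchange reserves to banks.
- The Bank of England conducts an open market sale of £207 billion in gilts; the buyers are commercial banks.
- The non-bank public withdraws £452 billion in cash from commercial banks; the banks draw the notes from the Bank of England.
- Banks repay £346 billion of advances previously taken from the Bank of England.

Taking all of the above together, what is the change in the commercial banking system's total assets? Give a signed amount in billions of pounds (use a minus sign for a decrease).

-£798 billion

Bank of England balance sheet:
  Assets:      Securities −£207B, Loans to banks −£346B, Foreign assets −£253B
  Liabilities: Bank reserves −£1258B, Currency in circulation +£452B
Commercial banking system:
  Assets:      Reserves at CB −£1258B, Securities +£207B, Foreign assets +£253B
  Liabilities: Checkable deposits −£452B, Borrowings from CB −£346B
Change in total bank assets = -£798 billion.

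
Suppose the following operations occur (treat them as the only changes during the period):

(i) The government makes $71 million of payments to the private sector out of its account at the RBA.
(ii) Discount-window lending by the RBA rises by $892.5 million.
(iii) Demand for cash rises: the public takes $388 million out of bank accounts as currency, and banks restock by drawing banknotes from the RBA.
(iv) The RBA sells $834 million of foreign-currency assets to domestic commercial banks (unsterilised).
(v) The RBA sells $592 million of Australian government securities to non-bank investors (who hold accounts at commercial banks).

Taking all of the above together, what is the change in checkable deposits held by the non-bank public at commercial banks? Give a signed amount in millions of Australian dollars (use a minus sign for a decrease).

-$909 million

Government spending $71 million: non-bank counterparties' bank balances rise → +$71M.
Discount-window loan $892.5 million: the counterparty is a bank, so public deposits are unchanged → 0.
Currency withdrawal $388 million: non-bank counterparties' bank balances fall → −$388M.
FX sale $834 million: the counterparty is a bank, so public deposits are unchanged → 0.
Asset sale (to non-banks) $592 million: non-bank counterparties' bank balances fall → −$592M.
Net: 71 + 0 − 388 + 0 − 592 = -$909 million.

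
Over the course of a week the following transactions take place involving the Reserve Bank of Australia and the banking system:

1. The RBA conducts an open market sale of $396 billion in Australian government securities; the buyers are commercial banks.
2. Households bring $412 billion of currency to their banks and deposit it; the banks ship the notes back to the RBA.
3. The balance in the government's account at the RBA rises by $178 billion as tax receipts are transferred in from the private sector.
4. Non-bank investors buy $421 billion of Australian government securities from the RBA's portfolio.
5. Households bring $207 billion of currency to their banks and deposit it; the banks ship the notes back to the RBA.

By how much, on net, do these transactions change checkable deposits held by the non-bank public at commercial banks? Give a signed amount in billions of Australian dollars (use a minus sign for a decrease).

+$20 billion

RBA balance sheet:
  Assets:      Securities −$817B
  Liabilities: Bank reserves −$376B, Currency in circulation −$619B, Government deposits +$178B
Commercial banking system:
  Assets:      Reserves at CB −$376B, Securities +$396B
  Liabilities: Checkable deposits +$20B
So the change in checkable deposits held by the non-bank public at commercial banks is +$20 billion.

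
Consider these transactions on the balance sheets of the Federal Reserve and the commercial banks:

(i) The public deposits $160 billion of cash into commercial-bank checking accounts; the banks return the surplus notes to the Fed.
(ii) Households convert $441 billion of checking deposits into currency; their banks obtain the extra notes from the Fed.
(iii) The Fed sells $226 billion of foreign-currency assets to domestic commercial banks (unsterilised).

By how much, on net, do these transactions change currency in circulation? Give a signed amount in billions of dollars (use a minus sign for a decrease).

Fed balance sheet:
  Assets:      Foreign assets −$226B
  Liabilities: Bank reserves −$507B, Currency in circulation +$281B
Commercial banking system:
  Assets:      Reserves at CB −$507B, Foreign assets +$226B
  Liabilities: Checkable deposits −$281B
So the change in currency in circulation is +$281 billion.

+$281 billion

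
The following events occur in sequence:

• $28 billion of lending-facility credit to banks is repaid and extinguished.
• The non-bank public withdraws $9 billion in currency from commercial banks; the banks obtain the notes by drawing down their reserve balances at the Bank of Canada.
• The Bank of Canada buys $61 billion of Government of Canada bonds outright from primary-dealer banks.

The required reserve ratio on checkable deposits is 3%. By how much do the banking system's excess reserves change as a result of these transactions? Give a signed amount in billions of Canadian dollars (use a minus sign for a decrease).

Discount-window repayment $28 billion: reserves −$28B, deposits 0.
Currency withdrawal $9 billion: reserves −$9B, deposits −$9B.
OMO purchase (from banks) $61 billion: reserves +$61B, deposits 0.
Totals: Δreserves = +$24B, Δdeposits = −$9B.
Δrequired reserves = 3% × −$9B = −$0.27B.
Δexcess reserves = Δreserves − Δrequired = +$24B − (−$0.27B) = +$24.27 billion.

+$24.27 billion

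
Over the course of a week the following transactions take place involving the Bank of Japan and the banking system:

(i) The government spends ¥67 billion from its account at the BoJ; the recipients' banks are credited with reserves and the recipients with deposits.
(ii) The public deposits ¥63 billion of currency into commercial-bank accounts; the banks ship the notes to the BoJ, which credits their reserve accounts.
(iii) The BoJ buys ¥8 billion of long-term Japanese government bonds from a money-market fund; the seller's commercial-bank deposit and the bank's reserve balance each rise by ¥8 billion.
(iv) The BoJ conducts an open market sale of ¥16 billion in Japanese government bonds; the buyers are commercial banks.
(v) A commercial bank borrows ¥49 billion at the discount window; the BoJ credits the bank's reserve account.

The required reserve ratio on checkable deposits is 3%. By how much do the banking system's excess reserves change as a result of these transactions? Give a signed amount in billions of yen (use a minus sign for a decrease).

Government spending ¥67 billion: reserves +¥67B, deposits +¥67B.
Currency deposit ¥63 billion: reserves +¥63B, deposits +¥63B.
Asset purchase (from non-banks) ¥8 billion: reserves +¥8B, deposits +¥8B.
OMO sale (to banks) ¥16 billion: reserves −¥16B, deposits 0.
Discount-window loan ¥49 billion: reserves +¥49B, deposits 0.
Totals: Δreserves = +¥171B, Δdeposits = +¥138B.
Δrequired reserves = 3% × +¥138B = +¥4.14B.
Δexcess reserves = Δreserves − Δrequired = +¥171B − (+¥4.14B) = +¥166.86 billion.

+¥166.86 billion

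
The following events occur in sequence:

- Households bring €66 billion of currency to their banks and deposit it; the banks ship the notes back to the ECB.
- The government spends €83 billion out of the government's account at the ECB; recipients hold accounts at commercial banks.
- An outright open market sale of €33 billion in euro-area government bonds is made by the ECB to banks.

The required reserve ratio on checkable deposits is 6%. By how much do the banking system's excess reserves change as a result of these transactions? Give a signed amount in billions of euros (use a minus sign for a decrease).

Currency deposit €66 billion: reserves +€66B, deposits +€66B.
Government spending €83 billion: reserves +€83B, deposits +€83B.
OMO sale (to banks) €33 billion: reserves −€33B, deposits 0.
Totals: Δreserves = +€116B, Δdeposits = +€149B.
Δrequired reserves = 6% × +€149B = +€8.94B.
Δexcess reserves = Δreserves − Δrequired = +€116B − (+€8.94B) = +€107.06 billion.

+€107.06 billion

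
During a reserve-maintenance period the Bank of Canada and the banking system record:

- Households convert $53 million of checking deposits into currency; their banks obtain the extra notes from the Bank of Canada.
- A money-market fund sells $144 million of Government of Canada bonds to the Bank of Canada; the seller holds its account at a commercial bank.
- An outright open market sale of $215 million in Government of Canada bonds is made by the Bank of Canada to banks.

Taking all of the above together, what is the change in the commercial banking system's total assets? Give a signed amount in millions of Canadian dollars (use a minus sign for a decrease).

+$91 million

Currency withdrawal $53 million: bank balance sheets shrink → −$53M.
Asset purchase (from non-banks) $144 million: bank balance sheets expand → +$144M.
OMO sale (to banks) $215 million: just an asset swap on bank balance sheets → 0.
Net: −53 + 144 + 0 = +$91 million.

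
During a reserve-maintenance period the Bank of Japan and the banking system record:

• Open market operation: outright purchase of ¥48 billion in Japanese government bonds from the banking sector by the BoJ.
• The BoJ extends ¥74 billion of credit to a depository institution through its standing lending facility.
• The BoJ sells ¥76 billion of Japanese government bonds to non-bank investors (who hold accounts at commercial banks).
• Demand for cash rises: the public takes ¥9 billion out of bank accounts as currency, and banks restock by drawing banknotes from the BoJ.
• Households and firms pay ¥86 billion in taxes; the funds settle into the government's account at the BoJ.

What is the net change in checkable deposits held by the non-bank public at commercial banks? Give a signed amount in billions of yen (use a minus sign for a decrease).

-¥171 billion

BoJ balance sheet:
  Assets:      Securities −¥28B, Loans to banks +¥74B
  Liabilities: Bank reserves −¥49B, Currency in circulation +¥9B, Government deposits +¥86B
Commercial banking system:
  Assets:      Reserves at CB −¥49B, Securities −¥48B
  Liabilities: Checkable deposits −¥171B, Borrowings from CB +¥74B
So the change in checkable deposits held by the non-bank public at commercial banks is -¥171 billion.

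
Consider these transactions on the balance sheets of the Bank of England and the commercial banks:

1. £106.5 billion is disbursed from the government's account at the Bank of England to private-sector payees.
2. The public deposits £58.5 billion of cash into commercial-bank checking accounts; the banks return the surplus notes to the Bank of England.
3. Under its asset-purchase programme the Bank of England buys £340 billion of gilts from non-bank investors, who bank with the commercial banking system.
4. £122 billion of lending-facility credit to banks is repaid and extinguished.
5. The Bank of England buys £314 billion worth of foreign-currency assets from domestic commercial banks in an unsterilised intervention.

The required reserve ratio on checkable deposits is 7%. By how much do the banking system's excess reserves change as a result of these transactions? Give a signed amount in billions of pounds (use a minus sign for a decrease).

Government spending £106.5 billion: reserves +£106.5B, deposits +£106.5B.
Currency deposit £58.5 billion: reserves +£58.5B, deposits +£58.5B.
Asset purchase (from non-banks) £340 billion: reserves +£340B, deposits +£340B.
Discount-window repayment £122 billion: reserves −£122B, deposits 0.
FX purchase £314 billion: reserves +£314B, deposits 0.
Totals: Δreserves = +£697B, Δdeposits = +£505B.
Δrequired reserves = 7% × +£505B = +£35.35B.
Δexcess reserves = Δreserves − Δrequired = +£697B − (+£35.35B) = +£661.65 billion.

+£661.65 billion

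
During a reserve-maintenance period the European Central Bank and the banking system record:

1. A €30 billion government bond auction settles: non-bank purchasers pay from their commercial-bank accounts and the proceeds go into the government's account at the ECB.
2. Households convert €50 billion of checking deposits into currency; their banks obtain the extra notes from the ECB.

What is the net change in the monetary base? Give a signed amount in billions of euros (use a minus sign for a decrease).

-€30 billion

Government account inflow €30 billion: reserves shift to a non-base liability → −€30B.
Currency withdrawal €50 billion: just a shift between currency and reserves — both are base money → 0.
Net: −30 + 0 = -€30 billion.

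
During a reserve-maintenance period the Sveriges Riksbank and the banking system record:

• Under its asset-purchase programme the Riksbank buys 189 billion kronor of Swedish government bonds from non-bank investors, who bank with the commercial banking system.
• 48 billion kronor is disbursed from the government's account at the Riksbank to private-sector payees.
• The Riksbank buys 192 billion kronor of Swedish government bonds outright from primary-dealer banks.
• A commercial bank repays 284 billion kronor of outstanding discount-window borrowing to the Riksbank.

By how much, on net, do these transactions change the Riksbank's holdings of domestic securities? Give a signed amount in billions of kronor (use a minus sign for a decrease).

+381 billion

Riksbank balance sheet:
  Assets:      Securities +381B, Loans to banks −284B
  Liabilities: Bank reserves +145B, Government deposits −48B
So the change in the Riksbank's holdings of domestic securities is +381 billion.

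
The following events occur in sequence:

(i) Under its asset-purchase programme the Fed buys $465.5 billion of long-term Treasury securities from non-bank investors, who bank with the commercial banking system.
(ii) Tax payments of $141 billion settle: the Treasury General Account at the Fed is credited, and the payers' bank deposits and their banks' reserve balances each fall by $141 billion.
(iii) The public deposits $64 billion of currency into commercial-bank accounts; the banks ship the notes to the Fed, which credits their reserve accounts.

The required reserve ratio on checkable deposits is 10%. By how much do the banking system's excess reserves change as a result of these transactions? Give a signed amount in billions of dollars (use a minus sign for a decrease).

Asset purchase (from non-banks) $465.5 billion: reserves +$465.5B, deposits +$465.5B.
Government account inflow $141 billion: reserves −$141B, deposits −$141B.
Currency deposit $64 billion: reserves +$64B, deposits +$64B.
Totals: Δreserves = +$388.5B, Δdeposits = +$388.5B.
Δrequired reserves = 10% × +$388.5B = +$38.85B.
Δexcess reserves = Δreserves − Δrequired = +$388.5B − (+$38.85B) = +$349.65 billion.

+$349.65 billion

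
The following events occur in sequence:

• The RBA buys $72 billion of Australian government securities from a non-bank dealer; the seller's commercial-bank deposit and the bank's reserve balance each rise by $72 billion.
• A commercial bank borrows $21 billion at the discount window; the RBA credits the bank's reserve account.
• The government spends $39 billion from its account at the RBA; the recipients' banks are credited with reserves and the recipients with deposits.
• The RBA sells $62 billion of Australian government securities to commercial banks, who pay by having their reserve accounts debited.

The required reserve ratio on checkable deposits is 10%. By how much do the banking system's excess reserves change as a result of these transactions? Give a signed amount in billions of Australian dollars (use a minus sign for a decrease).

+$58.9 billion

Asset purchase (from non-banks) $72 billion: reserves +$72B, deposits +$72B.
Discount-window loan $21 billion: reserves +$21B, deposits 0.
Government spending $39 billion: reserves +$39B, deposits +$39B.
OMO sale (to banks) $62 billion: reserves −$62B, deposits 0.
Totals: Δreserves = +$70B, Δdeposits = +$111B.
Δrequired reserves = 10% × +$111B = +$11.1B.
Δexcess reserves = Δreserves − Δrequired = +$70B − (+$11.1B) = +$58.9 billion.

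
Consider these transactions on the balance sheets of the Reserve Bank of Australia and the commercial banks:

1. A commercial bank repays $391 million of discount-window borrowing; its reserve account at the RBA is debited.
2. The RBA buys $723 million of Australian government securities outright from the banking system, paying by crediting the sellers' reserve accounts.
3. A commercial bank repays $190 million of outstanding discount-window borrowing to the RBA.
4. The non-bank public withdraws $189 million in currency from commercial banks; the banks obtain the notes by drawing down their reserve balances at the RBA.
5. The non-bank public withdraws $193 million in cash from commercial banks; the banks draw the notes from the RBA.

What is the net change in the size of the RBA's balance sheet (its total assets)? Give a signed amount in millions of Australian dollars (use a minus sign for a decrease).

Discount-window repayment $391 million: an RBA asset is shed → −$391M.
OMO purchase (from banks) $723 million: an RBA asset is acquired → +$723M.
Discount-window repayment $190 million: an RBA asset is shed → −$190M.
Currency withdrawal $189 million: only the composition of liabilities changes → 0.
Currency withdrawal $193 million: only the composition of liabilities changes → 0.
Net: −391 + 723 − 190 + 0 + 0 = +$142 million.

+$142 million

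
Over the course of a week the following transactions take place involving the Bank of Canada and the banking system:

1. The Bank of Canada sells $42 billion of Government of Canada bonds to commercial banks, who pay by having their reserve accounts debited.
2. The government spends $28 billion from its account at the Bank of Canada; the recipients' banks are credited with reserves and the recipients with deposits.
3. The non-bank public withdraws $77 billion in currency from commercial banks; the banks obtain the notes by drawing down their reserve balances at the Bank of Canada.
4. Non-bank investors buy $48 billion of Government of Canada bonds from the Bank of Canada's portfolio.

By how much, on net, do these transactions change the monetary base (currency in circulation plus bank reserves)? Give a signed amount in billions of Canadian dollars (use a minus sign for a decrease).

-$62 billion

Bank of Canada balance sheet:
  Assets:      Securities −$90B
  Liabilities: Bank reserves −$139B, Currency in circulation +$77B, Government deposits −$28B
Monetary base = currency + reserves: +$77B + (−$139B) = -$62 billion.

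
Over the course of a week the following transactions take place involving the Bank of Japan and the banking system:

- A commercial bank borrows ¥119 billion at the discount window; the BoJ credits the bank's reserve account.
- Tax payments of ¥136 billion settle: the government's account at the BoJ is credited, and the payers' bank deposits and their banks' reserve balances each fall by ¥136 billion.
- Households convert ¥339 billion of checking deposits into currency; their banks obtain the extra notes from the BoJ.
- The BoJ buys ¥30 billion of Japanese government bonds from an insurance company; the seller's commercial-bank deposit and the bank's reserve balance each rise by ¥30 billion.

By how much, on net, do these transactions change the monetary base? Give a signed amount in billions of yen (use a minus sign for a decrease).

+¥13 billion

Discount-window loan ¥119 billion: BoJ balance sheet expands → +¥119B.
Government account inflow ¥136 billion: reserves shift to a non-base liability → −¥136B.
Currency withdrawal ¥339 billion: just a shift between currency and reserves — both are base money → 0.
Asset purchase (from non-banks) ¥30 billion: BoJ balance sheet expands → +¥30B.
Net: 119 − 136 + 0 + 30 = +¥13 billion.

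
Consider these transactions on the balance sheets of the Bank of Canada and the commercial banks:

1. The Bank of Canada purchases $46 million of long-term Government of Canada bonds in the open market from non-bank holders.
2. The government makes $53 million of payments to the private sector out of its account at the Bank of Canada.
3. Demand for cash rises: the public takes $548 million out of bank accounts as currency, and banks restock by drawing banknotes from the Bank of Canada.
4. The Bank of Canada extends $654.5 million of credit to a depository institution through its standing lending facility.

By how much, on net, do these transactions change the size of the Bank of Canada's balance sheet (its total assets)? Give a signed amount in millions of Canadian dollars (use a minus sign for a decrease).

Bank of Canada balance sheet:
  Assets:      Securities +$46M, Loans to banks +$654.5M
  Liabilities: Bank reserves +$205.5M, Currency in circulation +$548M, Government deposits −$53M
Commercial banking system:
  Assets:      Reserves at CB +$205.5M
  Liabilities: Checkable deposits −$449M, Borrowings from CB +$654.5M
Change in total Bank of Canada assets = +$700.5 million.

+$700.5 million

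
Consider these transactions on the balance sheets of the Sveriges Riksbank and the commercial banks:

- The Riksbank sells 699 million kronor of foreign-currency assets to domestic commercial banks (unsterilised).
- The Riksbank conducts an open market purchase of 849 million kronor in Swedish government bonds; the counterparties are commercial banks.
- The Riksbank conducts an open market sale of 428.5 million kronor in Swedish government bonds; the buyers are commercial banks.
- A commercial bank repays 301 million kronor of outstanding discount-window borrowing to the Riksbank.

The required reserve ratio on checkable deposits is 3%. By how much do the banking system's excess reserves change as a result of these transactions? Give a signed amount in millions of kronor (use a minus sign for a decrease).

-579.5 million

FX sale 699 million kronor: reserves −699M, deposits 0.
OMO purchase (from banks) 849 million kronor: reserves +849M, deposits 0.
OMO sale (to banks) 428.5 million kronor: reserves −428.5M, deposits 0.
Discount-window repayment 301 million kronor: reserves −301M, deposits 0.
Totals: Δreserves = −579.5M, Δdeposits = 0.
Δrequired reserves = 3% × 0 = 0.
Δexcess reserves = Δreserves − Δrequired = −579.5M − (0) = -579.5 million.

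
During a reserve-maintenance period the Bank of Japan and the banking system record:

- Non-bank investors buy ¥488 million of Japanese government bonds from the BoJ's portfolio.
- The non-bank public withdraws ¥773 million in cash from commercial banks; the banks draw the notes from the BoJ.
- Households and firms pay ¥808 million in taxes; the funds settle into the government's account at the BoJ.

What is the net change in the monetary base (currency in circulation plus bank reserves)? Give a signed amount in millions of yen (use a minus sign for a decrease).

Asset sale (to non-banks) ¥488 million: BoJ balance sheet contracts → −¥488M.
Currency withdrawal ¥773 million: just a shift between currency and reserves — both are base money → 0.
Government account inflow ¥808 million: reserves shift to a non-base liability → −¥808M.
Net: −488 + 0 − 808 = -¥1296 million.

-¥1296 million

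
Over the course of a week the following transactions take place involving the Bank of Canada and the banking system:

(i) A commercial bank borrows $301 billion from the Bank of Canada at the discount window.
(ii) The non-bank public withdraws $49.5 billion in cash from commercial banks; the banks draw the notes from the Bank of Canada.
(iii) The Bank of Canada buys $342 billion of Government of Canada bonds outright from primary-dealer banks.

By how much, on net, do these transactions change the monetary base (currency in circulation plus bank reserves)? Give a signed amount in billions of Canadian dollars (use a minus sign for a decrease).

+$643 billion

Bank of Canada balance sheet:
  Assets:      Securities +$342B, Loans to banks +$301B
  Liabilities: Bank reserves +$593.5B, Currency in circulation +$49.5B
Commercial banking system:
  Assets:      Reserves at CB +$593.5B, Securities −$342B
  Liabilities: Checkable deposits −$49.5B, Borrowings from CB +$301B
Monetary base = currency + reserves: +$49.5B + (+$593.5B) = +$643 billion.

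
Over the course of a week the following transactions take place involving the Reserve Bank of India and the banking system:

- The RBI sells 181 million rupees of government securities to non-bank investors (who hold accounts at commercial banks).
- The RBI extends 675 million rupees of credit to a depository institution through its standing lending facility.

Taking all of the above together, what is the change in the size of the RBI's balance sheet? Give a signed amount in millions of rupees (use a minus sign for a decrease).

Asset sale (to non-banks) 181 million rupees: an RBI asset is shed → −181M.
Discount-window loan 675 million rupees: an RBI asset is acquired → +675M.
Net: −181 + 675 = +494 million.

+494 million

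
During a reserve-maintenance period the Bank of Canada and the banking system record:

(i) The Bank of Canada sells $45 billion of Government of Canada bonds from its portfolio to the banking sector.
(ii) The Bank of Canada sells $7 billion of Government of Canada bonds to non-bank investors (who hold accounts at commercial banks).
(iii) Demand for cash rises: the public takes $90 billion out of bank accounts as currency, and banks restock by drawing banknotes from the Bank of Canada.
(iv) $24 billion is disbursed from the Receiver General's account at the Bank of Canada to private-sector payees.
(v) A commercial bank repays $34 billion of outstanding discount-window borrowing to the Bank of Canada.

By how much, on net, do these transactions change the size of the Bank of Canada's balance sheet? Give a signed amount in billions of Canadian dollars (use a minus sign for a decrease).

-$86 billion

Bank of Canada balance sheet:
  Assets:      Securities −$52B, Loans to banks −$34B
  Liabilities: Bank reserves −$152B, Currency in circulation +$90B, Government deposits −$24B
Commercial banking system:
  Assets:      Reserves at CB −$152B, Securities +$45B
  Liabilities: Checkable deposits −$73B, Borrowings from CB −$34B
Change in total Bank of Canada assets = -$86 billion.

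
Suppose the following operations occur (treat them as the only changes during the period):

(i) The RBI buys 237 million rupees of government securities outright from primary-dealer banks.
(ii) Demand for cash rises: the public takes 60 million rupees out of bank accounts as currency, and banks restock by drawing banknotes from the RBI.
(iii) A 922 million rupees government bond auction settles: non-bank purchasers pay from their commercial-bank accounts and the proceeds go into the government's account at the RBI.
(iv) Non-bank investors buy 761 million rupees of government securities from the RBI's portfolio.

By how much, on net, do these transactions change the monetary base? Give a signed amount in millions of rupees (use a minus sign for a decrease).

-1446 million

OMO purchase (from banks) 237 million rupees: RBI balance sheet expands → +237M.
Currency withdrawal 60 million rupees: just a shift between currency and reserves — both are base money → 0.
Government account inflow 922 million rupees: reserves shift to a non-base liability → −922M.
Asset sale (to non-banks) 761 million rupees: RBI balance sheet contracts → −761M.
Net: 237 + 0 − 922 − 761 = -1446 million.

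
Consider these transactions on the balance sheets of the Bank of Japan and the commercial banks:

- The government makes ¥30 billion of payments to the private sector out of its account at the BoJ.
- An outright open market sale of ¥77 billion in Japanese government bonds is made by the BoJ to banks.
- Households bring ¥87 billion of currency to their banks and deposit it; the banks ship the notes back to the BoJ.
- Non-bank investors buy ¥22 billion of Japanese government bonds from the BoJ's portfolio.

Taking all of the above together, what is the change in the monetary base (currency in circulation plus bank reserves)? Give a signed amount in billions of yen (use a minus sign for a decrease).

Government spending ¥30 billion: a non-base liability converts back to reserves → +¥30B.
OMO sale (to banks) ¥77 billion: BoJ balance sheet contracts → −¥77B.
Currency deposit ¥87 billion: just a shift between currency and reserves — both are base money → 0.
Asset sale (to non-banks) ¥22 billion: BoJ balance sheet contracts → −¥22B.
Net: 30 − 77 + 0 − 22 = -¥69 billion.

-¥69 billion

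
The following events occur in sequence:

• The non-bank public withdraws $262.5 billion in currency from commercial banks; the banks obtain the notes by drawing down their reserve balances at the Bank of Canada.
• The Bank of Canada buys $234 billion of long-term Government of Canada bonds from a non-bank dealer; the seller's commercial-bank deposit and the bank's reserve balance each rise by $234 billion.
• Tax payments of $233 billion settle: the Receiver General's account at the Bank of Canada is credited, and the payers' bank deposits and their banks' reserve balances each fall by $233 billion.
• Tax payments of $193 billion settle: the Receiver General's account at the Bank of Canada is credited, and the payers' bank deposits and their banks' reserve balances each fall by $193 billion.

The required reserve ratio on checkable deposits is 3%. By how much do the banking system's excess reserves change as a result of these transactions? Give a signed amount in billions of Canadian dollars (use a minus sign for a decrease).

Currency withdrawal $262.5 billion: reserves −$262.5B, deposits −$262.5B.
Asset purchase (from non-banks) $234 billion: reserves +$234B, deposits +$234B.
Government account inflow $233 billion: reserves −$233B, deposits −$233B.
Government account inflow $193 billion: reserves −$193B, deposits −$193B.
Totals: Δreserves = −$454.5B, Δdeposits = −$454.5B.
Δrequired reserves = 3% × −$454.5B = −$13.635B.
Δexcess reserves = Δreserves − Δrequired = −$454.5B − (−$13.635B) = -$440.865 billion.

-$440.865 billion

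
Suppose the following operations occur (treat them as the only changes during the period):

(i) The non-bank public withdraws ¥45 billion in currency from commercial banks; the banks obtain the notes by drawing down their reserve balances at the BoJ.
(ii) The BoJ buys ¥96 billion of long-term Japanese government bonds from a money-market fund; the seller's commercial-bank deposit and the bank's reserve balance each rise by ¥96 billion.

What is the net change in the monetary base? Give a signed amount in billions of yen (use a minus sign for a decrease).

Currency withdrawal ¥45 billion: just a shift between currency and reserves — both are base money → 0.
Asset purchase (from non-banks) ¥96 billion: BoJ balance sheet expands → +¥96B.
Net: 0 + 96 = +¥96 billion.

+¥96 billion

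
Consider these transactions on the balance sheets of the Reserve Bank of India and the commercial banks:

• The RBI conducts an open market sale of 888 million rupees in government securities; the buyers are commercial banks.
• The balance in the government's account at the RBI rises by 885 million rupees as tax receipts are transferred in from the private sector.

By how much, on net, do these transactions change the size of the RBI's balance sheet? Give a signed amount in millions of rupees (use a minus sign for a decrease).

OMO sale (to banks) 888 million rupees: an RBI asset is shed → −888M.
Government account inflow 885 million rupees: only the composition of liabilities changes → 0.
Net: −888 + 0 = -888 million.

-888 million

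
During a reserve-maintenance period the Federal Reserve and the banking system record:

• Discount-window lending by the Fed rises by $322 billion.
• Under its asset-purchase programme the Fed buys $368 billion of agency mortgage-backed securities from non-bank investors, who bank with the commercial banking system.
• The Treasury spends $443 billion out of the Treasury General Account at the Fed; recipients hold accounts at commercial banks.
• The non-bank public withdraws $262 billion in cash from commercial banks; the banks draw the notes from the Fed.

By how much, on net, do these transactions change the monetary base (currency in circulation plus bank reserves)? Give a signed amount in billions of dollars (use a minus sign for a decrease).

Fed balance sheet:
  Assets:      Securities +$368B, Loans to banks +$322B
  Liabilities: Bank reserves +$871B, Currency in circulation +$262B, Government deposits −$443B
Monetary base = currency + reserves: +$262B + (+$871B) = +$1133 billion.

+$1133 billion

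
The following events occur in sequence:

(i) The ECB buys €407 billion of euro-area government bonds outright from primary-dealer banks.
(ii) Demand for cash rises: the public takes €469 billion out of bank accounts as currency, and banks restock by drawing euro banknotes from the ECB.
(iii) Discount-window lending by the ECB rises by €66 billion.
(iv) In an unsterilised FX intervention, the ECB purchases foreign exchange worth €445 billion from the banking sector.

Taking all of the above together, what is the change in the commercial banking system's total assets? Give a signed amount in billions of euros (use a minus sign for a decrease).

OMO purchase (from banks) €407 billion: just an asset swap on bank balance sheets → 0.
Currency withdrawal €469 billion: bank balance sheets shrink → −€469B.
Discount-window loan €66 billion: bank balance sheets expand → +€66B.
FX purchase €445 billion: just an asset swap on bank balance sheets → 0.
Net: 0 − 469 + 66 + 0 = -€403 billion.

-€403 billion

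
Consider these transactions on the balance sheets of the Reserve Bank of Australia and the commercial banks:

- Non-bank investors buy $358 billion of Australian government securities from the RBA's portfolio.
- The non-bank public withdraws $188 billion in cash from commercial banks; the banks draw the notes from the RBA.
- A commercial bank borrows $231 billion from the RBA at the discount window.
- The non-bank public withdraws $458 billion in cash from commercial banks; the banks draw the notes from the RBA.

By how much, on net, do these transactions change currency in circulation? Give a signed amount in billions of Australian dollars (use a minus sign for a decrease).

+$646 billion

RBA balance sheet:
  Assets:      Securities −$358B, Loans to banks +$231B
  Liabilities: Bank reserves −$773B, Currency in circulation +$646B
So the change in currency in circulation is +$646 billion.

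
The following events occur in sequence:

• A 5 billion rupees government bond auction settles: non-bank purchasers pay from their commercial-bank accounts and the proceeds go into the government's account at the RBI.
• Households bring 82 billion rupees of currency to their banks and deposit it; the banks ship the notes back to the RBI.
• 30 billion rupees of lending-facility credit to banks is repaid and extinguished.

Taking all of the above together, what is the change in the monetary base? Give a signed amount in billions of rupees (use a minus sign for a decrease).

-35 billion

Government account inflow 5 billion rupees: reserves shift to a non-base liability → −5B.
Currency deposit 82 billion rupees: just a shift between currency and reserves — both are base money → 0.
Discount-window repayment 30 billion rupees: RBI balance sheet contracts → −30B.
Net: −5 + 0 − 30 = -35 billion.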